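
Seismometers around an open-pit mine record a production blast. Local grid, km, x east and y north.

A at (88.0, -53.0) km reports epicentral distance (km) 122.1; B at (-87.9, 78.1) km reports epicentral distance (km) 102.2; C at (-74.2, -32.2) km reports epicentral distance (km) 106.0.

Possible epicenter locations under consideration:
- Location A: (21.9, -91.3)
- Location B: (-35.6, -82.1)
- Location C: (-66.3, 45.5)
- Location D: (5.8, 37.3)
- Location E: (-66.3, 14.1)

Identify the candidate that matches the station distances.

For each candidate, compare |candidate − station| to the reported distance:
Location A: residuals A 45.7, B 99.7, C 6.8 → max 99.7 km
Location B: residuals A 4.9, B 66.3, C 42.9 → max 66.3 km
Location C: residuals A 61.0, B 63.1, C 27.9 → max 63.1 km
Location D: residuals A 0.0, B 0.0, C 0.0 → max 0.0 km
Location E: residuals A 46.2, B 34.7, C 59.0 → max 59.0 km
Only Location D has all residuals ≈ 0.

Location D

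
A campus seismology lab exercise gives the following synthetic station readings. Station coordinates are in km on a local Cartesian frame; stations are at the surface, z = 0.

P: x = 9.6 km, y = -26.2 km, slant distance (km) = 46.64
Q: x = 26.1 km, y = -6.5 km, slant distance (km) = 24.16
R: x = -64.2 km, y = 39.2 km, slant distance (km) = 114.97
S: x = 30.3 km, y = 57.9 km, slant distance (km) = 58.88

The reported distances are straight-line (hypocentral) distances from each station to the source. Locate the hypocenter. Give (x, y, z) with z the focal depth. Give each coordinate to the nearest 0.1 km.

(43.8, 2.3, 13.9)

Each station gives a sphere (x−x_i)² + (y−y_i)² + z² = d_i² (stations at z=0).
Subtracting the P sphere from Q and R: z² cancels, leaving linear equations in x and y:
33.0 x + 39.4 y = 1536.44
-147.6 x + 130.8 y = -6163.13
Solving: x ≈ 43.802, y ≈ 2.309 km (keep extra digits for the depth step; rounded: 43.8, 2.3).
Then from the P sphere: z² = 46.64² − (x − 9.6)² − (y + 26.2)² with x = 43.802, y = 2.309, so z ≈ 13.883 ≈ 13.9 km.
Check against S (with the unrounded solution): distance 58.87 ≈ 58.88 km. ✓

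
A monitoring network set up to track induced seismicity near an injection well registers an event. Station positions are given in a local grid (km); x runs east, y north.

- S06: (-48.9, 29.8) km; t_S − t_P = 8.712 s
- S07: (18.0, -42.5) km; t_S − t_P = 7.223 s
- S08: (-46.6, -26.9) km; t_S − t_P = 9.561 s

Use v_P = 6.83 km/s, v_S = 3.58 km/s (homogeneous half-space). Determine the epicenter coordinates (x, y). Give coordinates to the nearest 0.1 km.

Distance from S−P lag: d = Δt · v_P v_S / (v_P − v_S) = Δt · (6.83·3.58)/(6.83−3.58) ≈ 7.5235·Δt.
So d_S06 = 65.54, d_S07 = 54.34, d_S08 = 71.93 km.
Circle about each station: (x + 48.9)² + (y − 29.8)² = 65.54²; (x − 18.0)² + (y + 42.5)² = 54.34²; (x + 46.6)² + (y + 26.9)² = 71.93².
Subtracting pairs of circle equations eliminates x²+y² and gives linear equations (the radical axes):
133.8 x − 144.6 y = 193.66
4.6 x − 113.4 y = -1262.51
Solving the 2×2 system: x ≈ 14.1, y ≈ 11.7 km.

14.1 km east, 11.7 km north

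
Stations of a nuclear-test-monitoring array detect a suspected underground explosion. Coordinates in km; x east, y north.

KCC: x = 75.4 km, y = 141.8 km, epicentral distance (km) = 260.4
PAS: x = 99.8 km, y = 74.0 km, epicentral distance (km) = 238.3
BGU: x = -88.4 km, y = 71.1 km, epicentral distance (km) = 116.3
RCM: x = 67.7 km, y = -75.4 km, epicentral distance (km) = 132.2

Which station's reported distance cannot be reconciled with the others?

RCM

Solve using three stations at a time. Using KCC, PAS, BGU (subtract circle equations pairwise → linear system) gives (x, y) ≈ (-107.4, -43.6).
Distances from that point to each station vs reported:
  KCC: calculated 260.4 vs reported 260.4 → residual 0.0 km
  PAS: calculated 238.3 vs reported 238.3 → residual 0.0 km
  BGU: calculated 116.2 vs reported 116.3 → residual 0.1 km
  RCM: calculated 178.0 vs reported 132.2 → residual 45.8 km
KCC, PAS, BGU are mutually consistent (residuals ≈ 0); RCM is off by 45.8 km.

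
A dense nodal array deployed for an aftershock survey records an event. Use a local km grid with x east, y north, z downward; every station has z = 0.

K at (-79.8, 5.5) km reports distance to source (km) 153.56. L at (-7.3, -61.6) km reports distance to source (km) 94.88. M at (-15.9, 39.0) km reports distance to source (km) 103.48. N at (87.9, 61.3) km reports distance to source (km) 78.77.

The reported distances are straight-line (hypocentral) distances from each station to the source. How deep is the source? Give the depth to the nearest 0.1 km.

Each station gives a sphere (x−x_i)² + (y−y_i)² + z² = d_i² (stations at z=0).
Subtracting the K sphere from L and M: z² cancels, leaving linear equations in x and y:
145.0 x − 134.2 y = 12028.02
127.8 x + 67.0 y = 8248.08
Solving: x ≈ 71.197, y ≈ -12.701 km (keep extra digits for the depth step; rounded: 71.2, -12.7).
Then from the K sphere: z² = 153.56² − (x + 79.8)² − (y − 5.5)² with x = 71.197, y = -12.701, so z ≈ 21.197 ≈ 21.2 km.
Check against N (with the unrounded solution): distance 78.77 ≈ 78.77 km. ✓

21.2 km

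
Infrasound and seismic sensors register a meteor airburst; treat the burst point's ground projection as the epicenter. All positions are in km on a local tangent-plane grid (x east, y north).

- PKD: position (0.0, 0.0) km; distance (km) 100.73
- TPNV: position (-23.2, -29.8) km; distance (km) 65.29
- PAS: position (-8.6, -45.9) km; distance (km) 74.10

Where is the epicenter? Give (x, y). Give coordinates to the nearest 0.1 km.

Circle about each station: x² + y² = 100.73²; (x + 23.2)² + (y + 29.8)² = 65.29²; (x + 8.6)² + (y + 45.9)² = 74.10².
Subtracting the PKD equation from the TPNV and PAS equations removes the quadratic terms:
-46.4 x − 59.6 y = 7310.03
-17.2 x − 91.8 y = 6836.49
Solving the 2×2 system: x ≈ -81.5, y ≈ -59.2 km.

(-81.5, -59.2)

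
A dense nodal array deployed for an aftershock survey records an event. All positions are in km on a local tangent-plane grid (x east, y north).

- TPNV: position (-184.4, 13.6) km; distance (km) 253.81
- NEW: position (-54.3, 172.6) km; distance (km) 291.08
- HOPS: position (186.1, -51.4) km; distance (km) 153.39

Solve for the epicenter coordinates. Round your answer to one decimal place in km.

x ≈ 41.4 km, y ≈ -102.3 km

Circle about each station: (x + 184.4)² + (y − 13.6)² = 253.81²; (x + 54.3)² + (y − 172.6)² = 291.08²; (x − 186.1)² + (y + 51.4)² = 153.39².
Subtracting the TPNV equation from the NEW and HOPS equations removes the quadratic terms:
260.2 x + 318.0 y = -21757.12
741.0 x − 130.0 y = 43977.87
Solving the 2×2 system: x ≈ 41.4, y ≈ -102.3 km.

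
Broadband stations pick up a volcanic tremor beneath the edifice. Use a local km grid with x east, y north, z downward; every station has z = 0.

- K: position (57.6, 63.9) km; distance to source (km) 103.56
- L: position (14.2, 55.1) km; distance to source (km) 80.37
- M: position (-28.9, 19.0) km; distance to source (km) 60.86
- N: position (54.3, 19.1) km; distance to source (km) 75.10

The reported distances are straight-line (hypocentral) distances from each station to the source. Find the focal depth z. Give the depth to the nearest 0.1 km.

Each station gives a sphere (x−x_i)² + (y−y_i)² + z² = d_i² (stations at z=0).
Subtracting the K sphere from L and M: z² cancels, leaving linear equations in x and y:
-86.8 x − 17.6 y = 102.02
-173.0 x − 89.8 y = 815.97
Solving: x ≈ 1.095, y ≈ -11.196 km (keep extra digits for the depth step; rounded: 1.1, -11.2).
Then from the K sphere: z² = 103.56² − (x − 57.6)² − (y − 63.9)² with x = 1.095, y = -11.196, so z ≈ 43.502 ≈ 43.5 km.

z ≈ 43.5 km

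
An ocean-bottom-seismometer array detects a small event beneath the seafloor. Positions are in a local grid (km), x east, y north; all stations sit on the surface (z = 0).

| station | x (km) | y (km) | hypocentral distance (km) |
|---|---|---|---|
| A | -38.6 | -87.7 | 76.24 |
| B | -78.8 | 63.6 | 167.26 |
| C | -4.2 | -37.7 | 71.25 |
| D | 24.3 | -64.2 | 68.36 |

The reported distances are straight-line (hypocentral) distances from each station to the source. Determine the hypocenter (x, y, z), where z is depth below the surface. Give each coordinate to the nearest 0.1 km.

Each station gives a sphere (x−x_i)² + (y−y_i)² + z² = d_i² (stations at z=0).
Subtracting the A sphere from B and C: z² cancels, leaving linear equations in x and y:
-80.4 x + 302.6 y = -21090.22
68.8 x + 100.0 y = -7006.34
Solving: x ≈ -0.385, y ≈ -69.799 km (keep extra digits for the depth step; rounded: -0.4, -69.8).
Then from the A sphere: z² = 76.24² − (x + 38.6)² − (y + 87.7)² with x = -0.385, y = -69.799, so z ≈ 63.496 ≈ 63.5 km.

(-0.4, -69.8, 63.5)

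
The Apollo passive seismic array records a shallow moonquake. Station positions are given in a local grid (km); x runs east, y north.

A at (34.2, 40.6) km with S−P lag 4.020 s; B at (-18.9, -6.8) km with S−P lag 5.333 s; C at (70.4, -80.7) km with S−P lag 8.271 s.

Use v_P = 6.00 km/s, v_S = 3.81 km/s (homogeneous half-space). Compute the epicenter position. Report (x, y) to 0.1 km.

Distance from S−P lag: d = Δt · v_P v_S / (v_P − v_S) = Δt · (6.00·3.81)/(6.00−3.81) ≈ 10.4384·Δt.
So d_A = 41.96, d_B = 55.67, d_C = 86.34 km.
Circle about each station: (x − 34.2)² + (y − 40.6)² = 41.96²; (x + 18.9)² + (y + 6.8)² = 55.67²; (x − 70.4)² + (y + 80.7)² = 86.34².
Subtracting the A equation from the B and C equations removes the quadratic terms:
-106.2 x − 94.8 y = -3753.06
72.4 x − 242.6 y = 2956.70
Solving the 2×2 system: x ≈ 36.5, y ≈ -1.3 km.

x ≈ 36.5 km, y ≈ -1.3 km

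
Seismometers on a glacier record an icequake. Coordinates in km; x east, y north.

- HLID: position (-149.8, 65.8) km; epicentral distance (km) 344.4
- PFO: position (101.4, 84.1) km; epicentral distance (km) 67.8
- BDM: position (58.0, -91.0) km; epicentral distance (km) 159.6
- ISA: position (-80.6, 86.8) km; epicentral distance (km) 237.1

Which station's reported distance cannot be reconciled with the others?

Solve using three stations at a time. Using PFO, BDM, ISA (subtract circle equations pairwise → linear system) gives (x, y) ≈ (151.5, 38.4).
Distances from that point to each station vs reported:
  HLID: calculated 302.6 vs reported 344.4 → residual 41.8 km
  PFO: calculated 67.8 vs reported 67.8 → residual 0.0 km
  BDM: calculated 159.6 vs reported 159.6 → residual 0.0 km
  ISA: calculated 237.1 vs reported 237.1 → residual 0.0 km
PFO, BDM, ISA are mutually consistent (residuals ≈ 0); HLID is off by 41.8 km.

HLID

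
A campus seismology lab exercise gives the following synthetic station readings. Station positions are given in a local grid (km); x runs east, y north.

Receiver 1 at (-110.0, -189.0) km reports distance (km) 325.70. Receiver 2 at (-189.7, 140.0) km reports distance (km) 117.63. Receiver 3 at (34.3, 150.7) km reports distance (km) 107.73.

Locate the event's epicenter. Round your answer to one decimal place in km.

Circle about each station: (x + 110.0)² + (y + 189.0)² = 325.70²; (x + 189.7)² + (y − 140.0)² = 117.63²; (x − 34.3)² + (y − 150.7)² = 107.73².
Subtracting the Receiver 1 equation from the Receiver 2 and Receiver 3 equations removes the quadratic terms:
-159.4 x + 658.0 y = 100008.76
288.6 x + 679.4 y = 70540.72
Solving the 2×2 system: x ≈ -72.2, y ≈ 134.5 km.
Check against Receiver 1 (with the unrounded x, y): √((x + 110.0)²+(y + 189.0)²) = 325.70 ≈ 325.70 km. ✓

x ≈ -72.2 km, y ≈ 134.5 km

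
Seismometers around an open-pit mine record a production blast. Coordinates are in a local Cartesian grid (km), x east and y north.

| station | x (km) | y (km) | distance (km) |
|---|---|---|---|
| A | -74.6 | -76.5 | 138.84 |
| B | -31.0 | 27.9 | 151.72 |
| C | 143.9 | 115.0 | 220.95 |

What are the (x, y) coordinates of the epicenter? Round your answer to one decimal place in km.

(63.5, -90.8)

Circle about each station: (x + 74.6)² + (y + 76.5)² = 138.84²; (x + 31.0)² + (y − 27.9)² = 151.72²; (x − 143.9)² + (y − 115.0)² = 220.95².
Subtracting pairs of circle equations eliminates x²+y² and gives linear equations (the radical axes):
87.2 x + 208.8 y = -13420.41
437.0 x + 383.0 y = -7027.56
Solving the 2×2 system: x ≈ 63.5, y ≈ -90.8 km.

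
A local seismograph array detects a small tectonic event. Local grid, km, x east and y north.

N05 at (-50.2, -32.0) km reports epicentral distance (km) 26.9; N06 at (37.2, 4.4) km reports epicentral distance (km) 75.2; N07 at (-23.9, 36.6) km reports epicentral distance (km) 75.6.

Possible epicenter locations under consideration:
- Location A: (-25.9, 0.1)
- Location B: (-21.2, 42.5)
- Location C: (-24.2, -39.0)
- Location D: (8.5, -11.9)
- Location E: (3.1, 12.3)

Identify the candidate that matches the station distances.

For each candidate, compare |candidate − station| to the reported distance:
Location A: residuals N05 13.4, N06 12.0, N07 39.0 → max 39.0 km
Location B: residuals N05 53.0, N06 5.5, N07 69.1 → max 69.1 km
Location C: residuals N05 0.0, N06 0.0, N07 0.0 → max 0.0 km
Location D: residuals N05 35.1, N06 42.2, N07 17.3 → max 42.2 km
Location E: residuals N05 42.4, N06 40.2, N07 39.3 → max 42.4 km
Only Location C has all residuals ≈ 0.

Location C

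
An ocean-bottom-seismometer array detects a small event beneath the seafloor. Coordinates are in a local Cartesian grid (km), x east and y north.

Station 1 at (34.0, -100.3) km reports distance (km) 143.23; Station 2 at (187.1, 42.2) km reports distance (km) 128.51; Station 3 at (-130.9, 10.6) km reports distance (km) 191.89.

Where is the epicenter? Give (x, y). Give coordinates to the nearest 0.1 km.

Circle about each station: (x − 34.0)² + (y + 100.3)² = 143.23²; (x − 187.1)² + (y − 42.2)² = 128.51²; (x + 130.9)² + (y − 10.6)² = 191.89².
Subtracting the Station 1 equation from the Station 2 and Station 3 equations removes the quadratic terms:
306.2 x + 285.0 y = 29571.17
-329.8 x + 221.8 y = -10275.86
Solving the 2×2 system: x ≈ 58.6, y ≈ 40.8 km.

x ≈ 58.6 km, y ≈ 40.8 km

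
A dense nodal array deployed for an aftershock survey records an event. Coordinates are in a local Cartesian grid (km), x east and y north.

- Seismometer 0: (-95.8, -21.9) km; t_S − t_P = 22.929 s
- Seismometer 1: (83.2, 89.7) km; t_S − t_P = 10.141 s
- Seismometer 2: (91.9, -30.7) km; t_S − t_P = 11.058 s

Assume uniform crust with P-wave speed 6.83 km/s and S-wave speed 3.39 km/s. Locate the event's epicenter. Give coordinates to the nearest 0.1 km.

x ≈ 49.4 km, y ≈ 30.4 km

Distance from S−P lag: d = Δt · v_P v_S / (v_P − v_S) = Δt · (6.83·3.39)/(6.83−3.39) ≈ 6.7307·Δt.
So d_Seismometer 0 = 154.33, d_Seismometer 1 = 68.26, d_Seismometer 2 = 74.43 km.
Circle about each station: (x + 95.8)² + (y + 21.9)² = 154.33²; (x − 83.2)² + (y − 89.7)² = 68.26²; (x − 91.9)² + (y + 30.7)² = 74.43².
Subtracting the Seismometer 0 equation from the Seismometer 1 and Seismometer 2 equations removes the quadratic terms:
358.0 x + 223.2 y = 24469.40
375.4 x − 17.6 y = 18008.77
Solving the 2×2 system: x ≈ 49.4, y ≈ 30.4 km.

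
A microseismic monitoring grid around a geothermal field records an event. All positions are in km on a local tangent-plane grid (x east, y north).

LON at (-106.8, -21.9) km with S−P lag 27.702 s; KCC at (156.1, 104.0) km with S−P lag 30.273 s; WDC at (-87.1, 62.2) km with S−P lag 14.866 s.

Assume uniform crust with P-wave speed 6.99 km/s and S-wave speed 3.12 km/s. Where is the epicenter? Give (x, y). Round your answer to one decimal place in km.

(-14.5, 104.0)

Distance from S−P lag: d = Δt · v_P v_S / (v_P − v_S) = Δt · (6.99·3.12)/(6.99−3.12) ≈ 5.6353·Δt.
So d_LON = 156.11, d_KCC = 170.60, d_WDC = 83.78 km.
Circle about each station: (x + 106.8)² + (y + 21.9)² = 156.11²; (x − 156.1)² + (y − 104.0)² = 170.60²; (x + 87.1)² + (y − 62.2)² = 83.78².
Subtracting the LON equation from the KCC and WDC equations removes the quadratic terms:
525.8 x + 251.8 y = 18563.33
39.4 x + 168.2 y = 16920.64
Solving the 2×2 system: x ≈ -14.5, y ≈ 104.0 km.
Check against LON (with the unrounded x, y): √((x + 106.8)²+(y + 21.9)²) = 156.11 ≈ 156.11 km. ✓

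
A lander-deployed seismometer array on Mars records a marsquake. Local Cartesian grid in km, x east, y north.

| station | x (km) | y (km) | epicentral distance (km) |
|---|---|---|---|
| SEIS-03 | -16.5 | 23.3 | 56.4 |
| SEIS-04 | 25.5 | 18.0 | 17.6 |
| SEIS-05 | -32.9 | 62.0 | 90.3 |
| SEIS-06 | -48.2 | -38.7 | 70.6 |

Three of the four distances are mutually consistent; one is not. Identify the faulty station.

Solve using three stations at a time. Using SEIS-03, SEIS-04, SEIS-05 (subtract circle equations pairwise → linear system) gives (x, y) ≈ (36.6, 4.4).
Distances from that point to each station vs reported:
  SEIS-03: calculated 56.4 vs reported 56.4 → residual 0.0 km
  SEIS-04: calculated 17.6 vs reported 17.6 → residual 0.0 km
  SEIS-05: calculated 90.3 vs reported 90.3 → residual 0.0 km
  SEIS-06: calculated 95.1 vs reported 70.6 → residual 24.5 km
SEIS-03, SEIS-04, SEIS-05 are mutually consistent (residuals ≈ 0); SEIS-06 is off by 24.5 km.

SEIS-06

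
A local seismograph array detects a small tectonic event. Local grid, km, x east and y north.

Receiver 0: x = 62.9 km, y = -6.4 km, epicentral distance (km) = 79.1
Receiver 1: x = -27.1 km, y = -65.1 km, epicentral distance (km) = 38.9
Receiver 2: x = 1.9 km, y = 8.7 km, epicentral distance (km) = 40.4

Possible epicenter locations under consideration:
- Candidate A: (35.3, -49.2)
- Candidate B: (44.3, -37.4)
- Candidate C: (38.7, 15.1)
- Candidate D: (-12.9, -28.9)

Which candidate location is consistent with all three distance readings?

For each candidate, compare |candidate − station| to the reported distance:
Candidate A: residuals Receiver 0 28.2, Receiver 1 25.5, Receiver 2 26.4 → max 28.2 km
Candidate B: residuals Receiver 0 42.9, Receiver 1 37.7, Receiver 2 22.2 → max 42.9 km
Candidate C: residuals Receiver 0 46.7, Receiver 1 64.8, Receiver 2 3.0 → max 64.8 km
Candidate D: residuals Receiver 0 0.0, Receiver 1 0.0, Receiver 2 0.0 → max 0.0 km
Only Candidate D has all residuals ≈ 0.

Candidate D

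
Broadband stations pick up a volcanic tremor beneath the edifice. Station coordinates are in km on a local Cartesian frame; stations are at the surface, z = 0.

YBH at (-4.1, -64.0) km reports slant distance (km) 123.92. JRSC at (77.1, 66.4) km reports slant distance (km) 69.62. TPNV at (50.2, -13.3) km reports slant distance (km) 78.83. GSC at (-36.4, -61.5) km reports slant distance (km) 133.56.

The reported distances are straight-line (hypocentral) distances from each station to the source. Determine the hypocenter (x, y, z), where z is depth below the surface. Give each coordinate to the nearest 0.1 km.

x ≈ 26.7 km, y ≈ 47.6 km, depth ≈ 44.2 km

Each station gives a sphere (x−x_i)² + (y−y_i)² + z² = d_i² (stations at z=0).
Subtracting the YBH sphere from JRSC and TPNV: z² cancels, leaving linear equations in x and y:
162.4 x + 260.8 y = 16749.78
108.6 x + 101.4 y = 7726.12
Solving: x ≈ 26.700, y ≈ 47.598 km (keep extra digits for the depth step; rounded: 26.7, 47.6).
Then from the YBH sphere: z² = 123.92² − (x + 4.1)² − (y + 64.0)² with x = 26.700, y = 47.598, so z ≈ 44.197 ≈ 44.2 km.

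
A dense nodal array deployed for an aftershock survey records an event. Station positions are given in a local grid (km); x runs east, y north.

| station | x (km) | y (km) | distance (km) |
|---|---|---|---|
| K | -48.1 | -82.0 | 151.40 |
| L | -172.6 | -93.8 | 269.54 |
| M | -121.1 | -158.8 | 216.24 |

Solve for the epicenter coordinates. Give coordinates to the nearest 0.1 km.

(93.8, -134.8)

Circle about each station: (x + 48.1)² + (y + 82.0)² = 151.40²; (x + 172.6)² + (y + 93.8)² = 269.54²; (x + 121.1)² + (y + 158.8)² = 216.24².
Subtracting the K equation from the L and M equations removes the quadratic terms:
-249.0 x − 23.6 y = -20178.26
-146.0 x − 153.6 y = 7007.26
Solving the 2×2 system: x ≈ 93.8, y ≈ -134.8 km.
Check against K (with the unrounded x, y): √((x + 48.1)²+(y + 82.0)²) = 151.41 ≈ 151.40 km. ✓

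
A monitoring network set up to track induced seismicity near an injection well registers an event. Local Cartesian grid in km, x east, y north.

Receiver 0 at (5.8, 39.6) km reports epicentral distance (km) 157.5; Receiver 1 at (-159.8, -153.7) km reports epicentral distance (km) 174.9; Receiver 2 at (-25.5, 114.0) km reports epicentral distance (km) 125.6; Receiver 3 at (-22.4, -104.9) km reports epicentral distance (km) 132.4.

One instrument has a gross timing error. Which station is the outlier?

Receiver 0

Solve using three stations at a time. Using Receiver 1, Receiver 2, Receiver 3 (subtract circle equations pairwise → linear system) gives (x, y) ≈ (-92.2, 7.6).
Distances from that point to each station vs reported:
  Receiver 0: calculated 103.1 vs reported 157.5 → residual 54.4 km
  Receiver 1: calculated 174.9 vs reported 174.9 → residual 0.0 km
  Receiver 2: calculated 125.6 vs reported 125.6 → residual 0.0 km
  Receiver 3: calculated 132.4 vs reported 132.4 → residual 0.0 km
Receiver 1, Receiver 2, Receiver 3 are mutually consistent (residuals ≈ 0); Receiver 0 is off by 54.4 km.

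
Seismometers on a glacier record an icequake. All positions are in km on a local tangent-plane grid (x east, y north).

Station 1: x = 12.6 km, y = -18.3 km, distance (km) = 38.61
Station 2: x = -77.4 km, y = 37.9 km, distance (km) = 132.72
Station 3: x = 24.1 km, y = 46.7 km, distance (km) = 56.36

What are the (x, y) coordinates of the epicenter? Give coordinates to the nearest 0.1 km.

x ≈ 48.5 km, y ≈ -4.1 km

Circle about each station: (x − 12.6)² + (y + 18.3)² = 38.61²; (x + 77.4)² + (y − 37.9)² = 132.72²; (x − 24.1)² + (y − 46.7)² = 56.36².
Subtracting the Station 1 equation from the Station 2 and Station 3 equations removes the quadratic terms:
-180.0 x + 112.4 y = -9190.35
23.0 x + 130.0 y = 582.33
Solving the 2×2 system: x ≈ 48.5, y ≈ -4.1 km.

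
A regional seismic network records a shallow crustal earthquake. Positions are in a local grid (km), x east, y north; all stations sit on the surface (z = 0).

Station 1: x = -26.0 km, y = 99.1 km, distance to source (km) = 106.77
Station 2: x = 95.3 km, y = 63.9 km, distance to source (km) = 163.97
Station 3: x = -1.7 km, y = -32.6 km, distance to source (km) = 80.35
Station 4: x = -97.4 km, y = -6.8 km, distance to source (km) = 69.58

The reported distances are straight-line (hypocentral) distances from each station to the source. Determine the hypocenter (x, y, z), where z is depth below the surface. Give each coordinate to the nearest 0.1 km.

(-50.6, 7.7, 49.4)

Each station gives a sphere (x−x_i)² + (y−y_i)² + z² = d_i² (stations at z=0).
Subtracting the Station 1 sphere from Station 2 and Station 3: z² cancels, leaving linear equations in x and y:
242.6 x − 70.4 y = -12817.84
48.6 x − 263.4 y = -4487.45
Solving: x ≈ -50.601, y ≈ 7.700 km (keep extra digits for the depth step; rounded: -50.6, 7.7).
Then from the Station 1 sphere: z² = 106.77² − (x + 26.0)² − (y − 99.1)² with x = -50.601, y = 7.700, so z ≈ 49.403 ≈ 49.4 km.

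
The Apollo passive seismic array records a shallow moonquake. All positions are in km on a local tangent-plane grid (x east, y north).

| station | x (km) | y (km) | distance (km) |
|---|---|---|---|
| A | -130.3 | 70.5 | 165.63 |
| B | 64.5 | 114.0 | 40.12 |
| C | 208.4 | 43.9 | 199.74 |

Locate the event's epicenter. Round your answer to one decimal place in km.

Circle about each station: (x + 130.3)² + (y − 70.5)² = 165.63²; (x − 64.5)² + (y − 114.0)² = 40.12²; (x − 208.4)² + (y − 43.9)² = 199.74².
Subtracting the A equation from the B and C equations removes the quadratic terms:
389.6 x + 87.0 y = 21031.59
677.4 x − 53.2 y = 10946.66
Solving the 2×2 system: x ≈ 26.0, y ≈ 125.3 km.
Check against A (with the unrounded x, y): √((x + 130.3)²+(y − 70.5)²) = 165.63 ≈ 165.63 km. ✓

26.0 km east, 125.3 km north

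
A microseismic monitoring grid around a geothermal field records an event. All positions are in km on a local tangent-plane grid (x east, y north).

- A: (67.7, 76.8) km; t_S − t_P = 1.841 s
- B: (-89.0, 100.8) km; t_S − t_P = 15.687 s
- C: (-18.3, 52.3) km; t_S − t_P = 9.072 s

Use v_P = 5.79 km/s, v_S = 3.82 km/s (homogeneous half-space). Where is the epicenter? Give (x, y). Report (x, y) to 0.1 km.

Distance from S−P lag: d = Δt · v_P v_S / (v_P − v_S) = Δt · (5.79·3.82)/(5.79−3.82) ≈ 11.2273·Δt.
So d_A = 20.67, d_B = 176.12, d_C = 101.85 km.
Circle about each station: (x − 67.7)² + (y − 76.8)² = 20.67²; (x + 89.0)² + (y − 100.8)² = 176.12²; (x + 18.3)² + (y − 52.3)² = 101.85².
Subtracting the A equation from the B and C equations removes the quadratic terms:
-313.4 x + 48.0 y = -22990.90
-172.0 x − 49.0 y = -17357.52
Solving the 2×2 system: x ≈ 83.0, y ≈ 62.9 km.
Check against A (with the unrounded x, y): √((x − 67.7)²+(y − 76.8)²) = 20.66 ≈ 20.67 km. ✓

83.0 km east, 62.9 km north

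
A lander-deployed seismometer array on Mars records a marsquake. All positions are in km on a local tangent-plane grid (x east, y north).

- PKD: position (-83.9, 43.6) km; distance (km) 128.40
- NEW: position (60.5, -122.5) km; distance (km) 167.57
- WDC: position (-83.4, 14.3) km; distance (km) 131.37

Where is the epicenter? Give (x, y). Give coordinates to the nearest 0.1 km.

44.5 km east, 44.3 km north

Circle about each station: (x + 83.9)² + (y − 43.6)² = 128.40²; (x − 60.5)² + (y + 122.5)² = 167.57²; (x + 83.4)² + (y − 14.3)² = 131.37².
Subtracting the PKD equation from the NEW and WDC equations removes the quadratic terms:
288.8 x − 332.2 y = -1866.81
1.0 x − 58.6 y = -2551.64
Solving the 2×2 system: x ≈ 44.5, y ≈ 44.3 km.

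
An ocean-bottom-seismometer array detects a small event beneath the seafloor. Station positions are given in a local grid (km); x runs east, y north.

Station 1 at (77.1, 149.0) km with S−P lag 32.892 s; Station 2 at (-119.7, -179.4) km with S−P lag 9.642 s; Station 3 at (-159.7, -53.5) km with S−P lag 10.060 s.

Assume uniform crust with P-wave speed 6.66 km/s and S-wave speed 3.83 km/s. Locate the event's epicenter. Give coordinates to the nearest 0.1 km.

(-82.4, -100.9)

Distance from S−P lag: d = Δt · v_P v_S / (v_P − v_S) = Δt · (6.66·3.83)/(6.66−3.83) ≈ 9.0134·Δt.
So d_Station 1 = 296.47, d_Station 2 = 86.91, d_Station 3 = 90.67 km.
Circle about each station: (x − 77.1)² + (y − 149.0)² = 296.47²; (x + 119.7)² + (y + 179.4)² = 86.91²; (x + 159.7)² + (y + 53.5)² = 90.67².
Subtracting the Station 1 equation from the Station 2 and Station 3 equations removes the quadratic terms:
-393.6 x − 656.8 y = 98708.15
-473.6 x − 405.0 y = 79894.34
Solving the 2×2 system: x ≈ -82.4, y ≈ -100.9 km.
Check against Station 1 (with the unrounded x, y): √((x − 77.1)²+(y − 149.0)²) = 296.47 ≈ 296.47 km. ✓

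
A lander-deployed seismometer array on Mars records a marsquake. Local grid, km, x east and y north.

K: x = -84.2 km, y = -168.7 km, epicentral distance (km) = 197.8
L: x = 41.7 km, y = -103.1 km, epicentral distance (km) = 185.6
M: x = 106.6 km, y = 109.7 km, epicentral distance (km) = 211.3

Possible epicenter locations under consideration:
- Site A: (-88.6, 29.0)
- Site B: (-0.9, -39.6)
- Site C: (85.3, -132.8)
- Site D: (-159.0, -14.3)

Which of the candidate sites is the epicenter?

For each candidate, compare |candidate − station| to the reported distance:
Site A: residuals K 0.1, L 0.1, M 0.1 → max 0.1 km
Site B: residuals K 44.2, L 109.1, M 27.3 → max 109.1 km
Site C: residuals K 24.5, L 132.8, M 32.1 → max 132.8 km
Site D: residuals K 26.2, L 33.9, M 81.8 → max 81.8 km
Only Site A has all residuals ≈ 0.

Site A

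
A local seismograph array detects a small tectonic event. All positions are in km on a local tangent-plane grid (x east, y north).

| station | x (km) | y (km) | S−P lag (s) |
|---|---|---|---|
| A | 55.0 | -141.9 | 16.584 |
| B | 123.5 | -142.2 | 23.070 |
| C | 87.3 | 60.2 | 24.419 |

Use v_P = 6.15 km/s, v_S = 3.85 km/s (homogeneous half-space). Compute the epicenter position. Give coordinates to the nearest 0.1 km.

(-109.5, -96.2)

Distance from S−P lag: d = Δt · v_P v_S / (v_P − v_S) = Δt · (6.15·3.85)/(6.15−3.85) ≈ 10.2946·Δt.
So d_A = 170.73, d_B = 237.50, d_C = 251.38 km.
Circle about each station: (x − 55.0)² + (y + 141.9)² = 170.73²; (x − 123.5)² + (y + 142.2)² = 237.50²; (x − 87.3)² + (y − 60.2)² = 251.38².
Subtracting the A equation from the B and C equations removes the quadratic terms:
137.0 x − 0.6 y = -14945.04
64.6 x + 404.2 y = -45958.45
Solving the 2×2 system: x ≈ -109.5, y ≈ -96.2 km.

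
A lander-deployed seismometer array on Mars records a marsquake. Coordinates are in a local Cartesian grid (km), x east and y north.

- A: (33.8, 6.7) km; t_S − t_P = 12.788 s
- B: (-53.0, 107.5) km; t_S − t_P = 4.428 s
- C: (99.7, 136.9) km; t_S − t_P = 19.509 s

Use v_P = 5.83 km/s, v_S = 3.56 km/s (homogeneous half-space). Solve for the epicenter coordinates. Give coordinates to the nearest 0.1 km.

Distance from S−P lag: d = Δt · v_P v_S / (v_P − v_S) = Δt · (5.83·3.56)/(5.83−3.56) ≈ 9.1431·Δt.
So d_A = 116.92, d_B = 40.49, d_C = 178.37 km.
Circle about each station: (x − 33.8)² + (y − 6.7)² = 116.92²; (x + 53.0)² + (y − 107.5)² = 40.49²; (x − 99.7)² + (y − 136.9)² = 178.37².
Subtracting pairs of circle equations eliminates x²+y² and gives linear equations (the radical axes):
-173.6 x + 201.6 y = 25208.77
131.8 x + 260.4 y = 9348.80
Solving the 2×2 system: x ≈ -65.2, y ≈ 68.9 km.

x ≈ -65.2 km, y ≈ 68.9 km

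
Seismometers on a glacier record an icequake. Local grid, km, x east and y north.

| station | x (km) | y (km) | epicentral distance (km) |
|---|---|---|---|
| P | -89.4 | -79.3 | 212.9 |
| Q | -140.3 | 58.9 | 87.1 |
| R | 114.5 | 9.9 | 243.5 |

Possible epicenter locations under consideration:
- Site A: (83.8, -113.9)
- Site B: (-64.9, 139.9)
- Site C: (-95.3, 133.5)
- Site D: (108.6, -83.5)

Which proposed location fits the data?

For each candidate, compare |candidate − station| to the reported distance:
Site A: residuals P 36.3, Q 195.9, R 116.0 → max 195.9 km
Site B: residuals P 7.7, Q 23.6, R 22.0 → max 23.6 km
Site C: residuals P 0.0, Q 0.0, R 0.0 → max 0.0 km
Site D: residuals P 14.9, Q 199.7, R 149.9 → max 199.7 km
Only Site C has all residuals ≈ 0.

Site C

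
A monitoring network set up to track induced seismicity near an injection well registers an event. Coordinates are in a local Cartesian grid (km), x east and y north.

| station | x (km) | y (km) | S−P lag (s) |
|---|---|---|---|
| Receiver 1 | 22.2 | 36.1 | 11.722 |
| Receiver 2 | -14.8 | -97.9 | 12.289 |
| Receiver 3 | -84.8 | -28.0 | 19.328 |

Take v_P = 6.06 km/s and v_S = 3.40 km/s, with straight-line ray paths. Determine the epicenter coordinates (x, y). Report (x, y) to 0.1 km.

Distance from S−P lag: d = Δt · v_P v_S / (v_P − v_S) = Δt · (6.06·3.40)/(6.06−3.40) ≈ 7.7459·Δt.
So d_Receiver 1 = 90.80, d_Receiver 2 = 95.19, d_Receiver 3 = 149.71 km.
Circle about each station: (x − 22.2)² + (y − 36.1)² = 90.80²; (x + 14.8)² + (y + 97.9)² = 95.19²; (x + 84.8)² + (y + 28.0)² = 149.71².
Subtracting the Receiver 1 equation from the Receiver 2 and Receiver 3 equations removes the quadratic terms:
-74.0 x − 268.0 y = 7190.90
-214.0 x − 128.2 y = -7989.45
Solving the 2×2 system: x ≈ 64.0, y ≈ -44.5 km.
Check against Receiver 1 (with the unrounded x, y): √((x − 22.2)²+(y − 36.1)²) = 90.79 ≈ 90.80 km. ✓

(64.0, -44.5)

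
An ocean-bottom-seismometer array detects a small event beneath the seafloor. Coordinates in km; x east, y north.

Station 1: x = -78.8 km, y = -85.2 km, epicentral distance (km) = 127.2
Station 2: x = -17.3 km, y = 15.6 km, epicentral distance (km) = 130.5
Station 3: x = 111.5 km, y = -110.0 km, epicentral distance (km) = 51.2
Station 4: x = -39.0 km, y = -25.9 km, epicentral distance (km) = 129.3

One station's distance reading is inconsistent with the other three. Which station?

Station 1

Solve using three stations at a time. Using Station 2, Station 3, Station 4 (subtract circle equations pairwise → linear system) gives (x, y) ≈ (83.5, -67.3).
Distances from that point to each station vs reported:
  Station 1: calculated 163.3 vs reported 127.2 → residual 36.1 km
  Station 2: calculated 130.5 vs reported 130.5 → residual 0.0 km
  Station 3: calculated 51.1 vs reported 51.2 → residual 0.1 km
  Station 4: calculated 129.3 vs reported 129.3 → residual 0.0 km
Station 2, Station 3, Station 4 are mutually consistent (residuals ≈ 0); Station 1 is off by 36.1 km.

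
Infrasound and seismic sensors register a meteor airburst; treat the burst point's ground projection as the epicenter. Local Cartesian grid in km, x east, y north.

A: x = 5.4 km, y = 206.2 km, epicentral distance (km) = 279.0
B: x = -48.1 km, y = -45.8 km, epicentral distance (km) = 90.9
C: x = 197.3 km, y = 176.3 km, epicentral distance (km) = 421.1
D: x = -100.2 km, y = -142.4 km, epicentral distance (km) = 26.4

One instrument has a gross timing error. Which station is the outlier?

A

Solve using three stations at a time. Using B, C, D (subtract circle equations pairwise → linear system) gives (x, y) ≈ (-105.5, -116.3).
Distances from that point to each station vs reported:
  A: calculated 341.1 vs reported 279.0 → residual 62.1 km
  B: calculated 91.0 vs reported 90.9 → residual 0.1 km
  C: calculated 421.1 vs reported 421.1 → residual 0.0 km
  D: calculated 26.6 vs reported 26.4 → residual 0.2 km
B, C, D are mutually consistent (residuals ≈ 0); A is off by 62.1 km.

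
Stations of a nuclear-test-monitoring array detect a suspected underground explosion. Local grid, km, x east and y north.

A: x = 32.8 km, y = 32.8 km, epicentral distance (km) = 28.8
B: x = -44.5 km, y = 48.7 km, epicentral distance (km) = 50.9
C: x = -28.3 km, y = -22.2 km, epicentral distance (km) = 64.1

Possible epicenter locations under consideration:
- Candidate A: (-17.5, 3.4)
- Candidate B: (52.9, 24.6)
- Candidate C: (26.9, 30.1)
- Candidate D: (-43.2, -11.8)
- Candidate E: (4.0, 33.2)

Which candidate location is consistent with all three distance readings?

For each candidate, compare |candidate − station| to the reported distance:
Candidate A: residuals A 29.5, B 1.8, C 36.3 → max 36.3 km
Candidate B: residuals A 7.1, B 49.4, C 29.6 → max 49.4 km
Candidate C: residuals A 22.3, B 22.9, C 11.9 → max 22.9 km
Candidate D: residuals A 59.3, B 9.6, C 45.9 → max 59.3 km
Candidate E: residuals A 0.0, B 0.0, C 0.0 → max 0.0 km
Only Candidate E has all residuals ≈ 0.

Candidate E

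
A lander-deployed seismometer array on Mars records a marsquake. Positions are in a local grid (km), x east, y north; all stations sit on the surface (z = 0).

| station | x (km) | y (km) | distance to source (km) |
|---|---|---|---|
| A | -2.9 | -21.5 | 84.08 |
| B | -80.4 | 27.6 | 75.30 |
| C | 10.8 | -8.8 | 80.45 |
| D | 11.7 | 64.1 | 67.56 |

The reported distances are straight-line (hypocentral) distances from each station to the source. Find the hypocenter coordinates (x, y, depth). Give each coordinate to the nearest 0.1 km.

x ≈ -26.5 km, y ≈ 41.2 km, depth ≈ 50.8 km

Each station gives a sphere (x−x_i)² + (y−y_i)² + z² = d_i² (stations at z=0).
Subtracting the A sphere from B and C: z² cancels, leaving linear equations in x and y:
-155.0 x + 98.2 y = 8154.62
27.4 x + 25.4 y = 320.66
Solving: x ≈ -26.501, y ≈ 41.212 km (keep extra digits for the depth step; rounded: -26.5, 41.2).
Then from the A sphere: z² = 84.08² − (x + 2.9)² − (y + 21.5)² with x = -26.501, y = 41.212, so z ≈ 50.790 ≈ 50.8 km.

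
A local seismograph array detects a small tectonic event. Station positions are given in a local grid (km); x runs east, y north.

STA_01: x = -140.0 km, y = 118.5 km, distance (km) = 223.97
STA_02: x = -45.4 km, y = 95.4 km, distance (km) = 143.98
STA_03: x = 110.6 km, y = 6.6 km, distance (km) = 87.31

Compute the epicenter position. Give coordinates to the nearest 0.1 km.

(30.1, -27.2)

Circle about each station: (x + 140.0)² + (y − 118.5)² = 223.97²; (x + 45.4)² + (y − 95.4)² = 143.98²; (x − 110.6)² + (y − 6.6)² = 87.31².
Subtracting pairs of circle equations eliminates x²+y² and gives linear equations (the radical axes):
189.2 x − 46.2 y = 6952.39
501.2 x − 223.8 y = 21173.19
Solving the 2×2 system: x ≈ 30.1, y ≈ -27.2 km.
Check against STA_01 (with the unrounded x, y): √((x + 140.0)²+(y − 118.5)²) = 223.96 ≈ 223.97 km. ✓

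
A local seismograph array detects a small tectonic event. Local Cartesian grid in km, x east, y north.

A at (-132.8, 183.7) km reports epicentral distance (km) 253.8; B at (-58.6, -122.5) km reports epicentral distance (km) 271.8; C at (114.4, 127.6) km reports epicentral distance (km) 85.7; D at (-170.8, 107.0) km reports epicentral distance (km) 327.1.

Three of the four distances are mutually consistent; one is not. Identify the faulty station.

Solve using three stations at a time. Using B, C, D (subtract circle equations pairwise → linear system) gives (x, y) ≈ (151.4, 50.2).
Distances from that point to each station vs reported:
  A: calculated 314.0 vs reported 253.8 → residual 60.2 km
  B: calculated 271.8 vs reported 271.8 → residual 0.0 km
  C: calculated 85.8 vs reported 85.7 → residual 0.1 km
  D: calculated 327.1 vs reported 327.1 → residual 0.0 km
B, C, D are mutually consistent (residuals ≈ 0); A is off by 60.2 km.

A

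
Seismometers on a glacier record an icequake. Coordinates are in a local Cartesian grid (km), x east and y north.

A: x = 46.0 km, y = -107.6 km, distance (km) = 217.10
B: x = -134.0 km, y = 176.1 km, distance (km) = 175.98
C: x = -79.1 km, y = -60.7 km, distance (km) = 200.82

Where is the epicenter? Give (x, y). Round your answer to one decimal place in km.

(28.6, 108.8)

Circle about each station: (x − 46.0)² + (y + 107.6)² = 217.10²; (x + 134.0)² + (y − 176.1)² = 175.98²; (x + 79.1)² + (y + 60.7)² = 200.82².
Subtracting the A equation from the B and C equations removes the quadratic terms:
-360.0 x + 567.4 y = 51436.90
-250.2 x + 93.8 y = 3051.28
Solving the 2×2 system: x ≈ 28.6, y ≈ 108.8 km.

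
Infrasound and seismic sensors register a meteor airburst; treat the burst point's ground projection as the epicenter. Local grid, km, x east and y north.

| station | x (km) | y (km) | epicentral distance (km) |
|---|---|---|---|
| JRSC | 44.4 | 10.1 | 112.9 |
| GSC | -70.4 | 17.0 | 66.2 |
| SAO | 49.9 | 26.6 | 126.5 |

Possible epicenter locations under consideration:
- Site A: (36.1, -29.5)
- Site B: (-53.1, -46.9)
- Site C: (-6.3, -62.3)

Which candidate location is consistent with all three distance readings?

For each candidate, compare |candidate − station| to the reported distance:
Site A: residuals JRSC 72.4, GSC 50.0, SAO 68.7 → max 72.4 km
Site B: residuals JRSC 0.0, GSC 0.0, SAO 0.0 → max 0.0 km
Site C: residuals JRSC 24.5, GSC 35.8, SAO 21.3 → max 35.8 km
Only Site B has all residuals ≈ 0.

Site B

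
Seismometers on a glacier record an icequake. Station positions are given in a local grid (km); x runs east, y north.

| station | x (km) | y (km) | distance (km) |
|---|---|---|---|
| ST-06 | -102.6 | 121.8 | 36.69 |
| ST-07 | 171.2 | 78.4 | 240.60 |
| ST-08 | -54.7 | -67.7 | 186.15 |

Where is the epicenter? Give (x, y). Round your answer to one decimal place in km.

x ≈ -66.1 km, y ≈ 118.1 km

Circle about each station: (x + 102.6)² + (y − 121.8)² = 36.69²; (x − 171.2)² + (y − 78.4)² = 240.60²; (x + 54.7)² + (y + 67.7)² = 186.15².
Subtracting the ST-06 equation from the ST-07 and ST-08 equations removes the quadratic terms:
547.6 x − 86.8 y = -46448.20
95.8 x − 379.0 y = -51092.29
Solving the 2×2 system: x ≈ -66.1, y ≈ 118.1 km.
Check against ST-06 (with the unrounded x, y): √((x + 102.6)²+(y − 121.8)²) = 36.69 ≈ 36.69 km. ✓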